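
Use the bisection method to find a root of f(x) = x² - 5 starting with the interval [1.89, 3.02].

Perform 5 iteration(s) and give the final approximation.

f(x) = x² - 5
Initial interval: [1.89, 3.02]

Iteration 1:
  c_1 = (1.890000 + 3.020000)/2 = 2.455000
  f(c_1) = f(2.455000) = 1.027025
  f(a) × f(c) < 0, new interval: [1.890000, 2.455000]
Iteration 2:
  c_2 = (1.890000 + 2.455000)/2 = 2.172500
  f(c_2) = f(2.172500) = -0.280244
  f(a) × f(c) ≥ 0, new interval: [2.172500, 2.455000]
Iteration 3:
  c_3 = (2.172500 + 2.455000)/2 = 2.313750
  f(c_3) = f(2.313750) = 0.353439
  f(a) × f(c) < 0, new interval: [2.172500, 2.313750]
Iteration 4:
  c_4 = (2.172500 + 2.313750)/2 = 2.243125
  f(c_4) = f(2.243125) = 0.031610
  f(a) × f(c) < 0, new interval: [2.172500, 2.243125]
Iteration 5:
  c_5 = (2.172500 + 2.243125)/2 = 2.207813
  f(c_5) = f(2.207813) = -0.125564
  f(a) × f(c) ≥ 0, new interval: [2.207813, 2.243125]

After 5 iteration(s), the approximation is c_5 = 2.207813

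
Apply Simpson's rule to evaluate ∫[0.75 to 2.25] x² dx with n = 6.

f(x) = x²
a = 0.75, b = 2.25, n = 6
h = (b - a)/n = 0.250000

Simpson's rule: (h/3)[f(x₀) + 4f(x₁) + 2f(x₂) + ... + f(xₙ)]

x_0 = 0.7500, f(x_0) = 0.562500, coefficient = 1
x_1 = 1.0000, f(x_1) = 1.000000, coefficient = 4
x_2 = 1.2500, f(x_2) = 1.562500, coefficient = 2
x_3 = 1.5000, f(x_3) = 2.250000, coefficient = 4
x_4 = 1.7500, f(x_4) = 3.062500, coefficient = 2
x_5 = 2.0000, f(x_5) = 4.000000, coefficient = 4
x_6 = 2.2500, f(x_6) = 5.062500, coefficient = 1

I ≈ (0.250000/3) × 43.875000 = 3.656250
Exact value: 3.656250
Error: 0.000000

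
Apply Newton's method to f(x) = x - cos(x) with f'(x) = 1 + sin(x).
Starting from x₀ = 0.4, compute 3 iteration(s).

f(x) = x - cos(x)
f'(x) = 1 + sin(x)
x₀ = 0.4

Newton-Raphson formula: x_{n+1} = x_n - f(x_n)/f'(x_n)

Iteration 1:
  f(0.400000) = -0.521061
  f'(0.400000) = 1.389418
  x_1 = 0.400000 - (-0.521061)/1.389418 = 0.775021
Iteration 2:
  f(0.775021) = 0.060615
  f'(0.775021) = 1.699731
  x_2 = 0.775021 - 0.060615/1.699731 = 0.739360
Iteration 3:
  f(0.739360) = 0.000460
  f'(0.739360) = 1.673815
  x_3 = 0.739360 - 0.000460/1.673815 = 0.739085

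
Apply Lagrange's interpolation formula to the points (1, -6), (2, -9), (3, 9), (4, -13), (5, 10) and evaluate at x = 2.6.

Lagrange interpolation formula:
P(x) = Σ yᵢ × Lᵢ(x)
where Lᵢ(x) = Π_{j≠i} (x - xⱼ)/(xᵢ - xⱼ)

L_0(2.6) = (2.6 - 2)/(1 - 2) × (2.6 - 3)/(1 - 3) × (2.6 - 4)/(1 - 4) × (2.6 - 5)/(1 - 5) = -0.033600
L_1(2.6) = (2.6 - 1)/(2 - 1) × (2.6 - 3)/(2 - 3) × (2.6 - 4)/(2 - 4) × (2.6 - 5)/(2 - 5) = 0.358400
L_2(2.6) = (2.6 - 1)/(3 - 1) × (2.6 - 2)/(3 - 2) × (2.6 - 4)/(3 - 4) × (2.6 - 5)/(3 - 5) = 0.806400
L_3(2.6) = (2.6 - 1)/(4 - 1) × (2.6 - 2)/(4 - 2) × (2.6 - 3)/(4 - 3) × (2.6 - 5)/(4 - 5) = -0.153600
L_4(2.6) = (2.6 - 1)/(5 - 1) × (2.6 - 2)/(5 - 2) × (2.6 - 3)/(5 - 3) × (2.6 - 4)/(5 - 4) = 0.022400

P(2.6) = (-6)×L_0(2.6) + (-9)×L_1(2.6) + 9×L_2(2.6) + (-13)×L_3(2.6) + 10×L_4(2.6)
P(2.6) = 6.454400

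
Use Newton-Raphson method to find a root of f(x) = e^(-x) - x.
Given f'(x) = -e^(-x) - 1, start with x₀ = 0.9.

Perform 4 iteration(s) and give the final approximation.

f(x) = e^(-x) - x
f'(x) = -e^(-x) - 1
x₀ = 0.9

Newton-Raphson formula: x_{n+1} = x_n - f(x_n)/f'(x_n)

Iteration 1:
  f(0.900000) = -0.493430
  f'(0.900000) = -1.406570
  x_1 = 0.900000 - (-0.493430)/(-1.406570) = 0.549196
Iteration 2:
  f(0.549196) = 0.028218
  f'(0.549196) = -1.577414
  x_2 = 0.549196 - 0.028218/(-1.577414) = 0.567085
Iteration 3:
  f(0.567085) = 0.000092
  f'(0.567085) = -1.567177
  x_3 = 0.567085 - 0.000092/(-1.567177) = 0.567143
Iteration 4:
  f(0.567143) = 0.000000
  f'(0.567143) = -1.567143
  x_4 = 0.567143 - 0.000000/(-1.567143) = 0.567143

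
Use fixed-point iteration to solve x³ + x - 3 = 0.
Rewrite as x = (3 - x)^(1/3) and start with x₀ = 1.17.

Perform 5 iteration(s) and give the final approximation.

Equation: x³ + x - 3 = 0
Fixed-point form: x = (3 - x)^(1/3)
x₀ = 1.17

x_1 = g(1.170000) = 1.223161
x_2 = g(1.223161) = 1.211200
x_3 = g(1.211200) = 1.213912
x_4 = g(1.213912) = 1.213298
x_5 = g(1.213298) = 1.213437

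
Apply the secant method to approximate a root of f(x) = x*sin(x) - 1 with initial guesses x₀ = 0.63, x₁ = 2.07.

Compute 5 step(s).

f(x) = x*sin(x) - 1
x₀ = 0.63, x₁ = 2.07

Secant formula: x_{n+1} = x_n - f(x_n)(x_n - x_{n-1})/(f(x_n) - f(x_{n-1}))

Iteration 1:
  f(0.630000) = -0.628839
  f(2.070000) = 0.817386
  x_2 = 2.070000 - 0.817386×(2.070000 - 0.630000)/(0.817386 - (-0.628839))
       = 1.256132
Iteration 2:
  f(2.070000) = 0.817386
  f(1.256132) = 0.194457
  x_3 = 1.256132 - 0.194457×(1.256132 - 2.070000)/(0.194457 - 0.817386)
       = 1.002071
Iteration 3:
  f(1.256132) = 0.194457
  f(1.002071) = -0.155667
  x_4 = 1.002071 - (-0.155667)×(1.002071 - 1.256132)/(-0.155667 - 0.194457)
       = 1.115028
Iteration 4:
  f(1.002071) = -0.155667
  f(1.115028) = 0.001209
  x_5 = 1.115028 - 0.001209×(1.115028 - 1.002071)/(0.001209 - (-0.155667))
       = 1.114157
Iteration 5:
  f(1.115028) = 0.001209
  f(1.114157) = 0.000000
  x_6 = 1.114157 - 0.000000×(1.114157 - 1.115028)/(0.000000 - 0.001209)
       = 1.114157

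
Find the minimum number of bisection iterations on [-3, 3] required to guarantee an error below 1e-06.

We need (b-a)/2^n ≤ 1e-06
(3 - (-3))/2^n ≤ 1e-06
6/2^n ≤ 1e-06
2^n ≥ 6000000
n ≥ log₂(6000000) = 22.52
n ≥ 23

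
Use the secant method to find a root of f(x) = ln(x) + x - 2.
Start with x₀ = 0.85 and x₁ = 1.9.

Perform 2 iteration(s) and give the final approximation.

f(x) = ln(x) + x - 2
x₀ = 0.85, x₁ = 1.9

Secant formula: x_{n+1} = x_n - f(x_n)(x_n - x_{n-1})/(f(x_n) - f(x_{n-1}))

Iteration 1:
  f(0.850000) = -1.312519
  f(1.900000) = 0.541854
  x_2 = 1.900000 - 0.541854×(1.900000 - 0.850000)/(0.541854 - (-1.312519))
       = 1.593187
Iteration 2:
  f(1.900000) = 0.541854
  f(1.593187) = 0.058923
  x_3 = 1.593187 - 0.058923×(1.593187 - 1.900000)/(0.058923 - 0.541854)
       = 1.555752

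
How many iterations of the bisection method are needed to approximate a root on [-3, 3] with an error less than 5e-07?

We need (b-a)/2^n ≤ 5e-07
(3 - (-3))/2^n ≤ 5e-07
6/2^n ≤ 5e-07
2^n ≥ 12000000
n ≥ log₂(12000000) = 23.52
n ≥ 24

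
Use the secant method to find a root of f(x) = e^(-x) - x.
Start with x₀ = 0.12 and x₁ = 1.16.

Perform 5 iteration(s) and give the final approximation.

f(x) = e^(-x) - x
x₀ = 0.12, x₁ = 1.16

Secant formula: x_{n+1} = x_n - f(x_n)(x_n - x_{n-1})/(f(x_n) - f(x_{n-1}))

Iteration 1:
  f(0.120000) = 0.766920
  f(1.160000) = -0.846514
  x_2 = 1.160000 - (-0.846514)×(1.160000 - 0.120000)/(-0.846514 - 0.766920)
       = 0.614348
Iteration 2:
  f(1.160000) = -0.846514
  f(0.614348) = -0.073354
  x_3 = 0.614348 - (-0.073354)×(0.614348 - 1.160000)/(-0.073354 - (-0.846514))
       = 0.562579
Iteration 3:
  f(0.614348) = -0.073354
  f(0.562579) = 0.007159
  x_4 = 0.562579 - 0.007159×(0.562579 - 0.614348)/(0.007159 - (-0.073354))
       = 0.567182
Iteration 4:
  f(0.562579) = 0.007159
  f(0.567182) = -0.000061
  x_5 = 0.567182 - (-0.000061)×(0.567182 - 0.562579)/(-0.000061 - 0.007159)
       = 0.567143
Iteration 5:
  f(0.567182) = -0.000061
  f(0.567143) = 0.000000
  x_6 = 0.567143 - 0.000000×(0.567143 - 0.567182)/(0.000000 - (-0.000061))
       = 0.567143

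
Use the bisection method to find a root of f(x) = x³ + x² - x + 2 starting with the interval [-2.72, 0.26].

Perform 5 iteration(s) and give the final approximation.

f(x) = x³ + x² - x + 2
Initial interval: [-2.72, 0.26]

Iteration 1:
  c_1 = (-2.720000 + 0.260000)/2 = -1.230000
  f(c_1) = f(-1.230000) = 2.882033
  f(a) × f(c) < 0, new interval: [-2.720000, -1.230000]
Iteration 2:
  c_2 = (-2.720000 + (-1.230000))/2 = -1.975000
  f(c_2) = f(-1.975000) = 0.171891
  f(a) × f(c) < 0, new interval: [-2.720000, -1.975000]
Iteration 3:
  c_3 = (-2.720000 + (-1.975000))/2 = -2.347500
  f(c_3) = f(-2.347500) = -3.078244
  f(a) × f(c) ≥ 0, new interval: [-2.347500, -1.975000]
Iteration 4:
  c_4 = (-2.347500 + (-1.975000))/2 = -2.161250
  f(c_4) = f(-2.161250) = -1.262951
  f(a) × f(c) ≥ 0, new interval: [-2.161250, -1.975000]
Iteration 5:
  c_5 = (-2.161250 + (-1.975000))/2 = -2.068125
  f(c_5) = f(-2.068125) = -0.500396
  f(a) × f(c) ≥ 0, new interval: [-2.068125, -1.975000]

After 5 iteration(s), the approximation is c_5 = -2.068125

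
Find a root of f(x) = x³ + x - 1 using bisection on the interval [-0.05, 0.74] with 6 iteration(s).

f(x) = x³ + x - 1
Initial interval: [-0.05, 0.74]

Iteration 1:
  c_1 = (-0.050000 + 0.740000)/2 = 0.345000
  f(c_1) = f(0.345000) = -0.613936
  f(a) × f(c) ≥ 0, new interval: [0.345000, 0.740000]
Iteration 2:
  c_2 = (0.345000 + 0.740000)/2 = 0.542500
  f(c_2) = f(0.542500) = -0.297839
  f(a) × f(c) ≥ 0, new interval: [0.542500, 0.740000]
Iteration 3:
  c_3 = (0.542500 + 0.740000)/2 = 0.641250
  f(c_3) = f(0.641250) = -0.095067
  f(a) × f(c) ≥ 0, new interval: [0.641250, 0.740000]
Iteration 4:
  c_4 = (0.641250 + 0.740000)/2 = 0.690625
  f(c_4) = f(0.690625) = 0.020027
  f(a) × f(c) < 0, new interval: [0.641250, 0.690625]
Iteration 5:
  c_5 = (0.641250 + 0.690625)/2 = 0.665938
  f(c_5) = f(0.665938) = -0.038737
  f(a) × f(c) ≥ 0, new interval: [0.665938, 0.690625]
Iteration 6:
  c_6 = (0.665938 + 0.690625)/2 = 0.678281
  f(c_6) = f(0.678281) = -0.009665
  f(a) × f(c) ≥ 0, new interval: [0.678281, 0.690625]

After 6 iteration(s), the approximation is c_6 = 0.678281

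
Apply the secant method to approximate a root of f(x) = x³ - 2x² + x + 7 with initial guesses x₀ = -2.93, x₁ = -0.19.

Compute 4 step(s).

f(x) = x³ - 2x² + x + 7
x₀ = -2.93, x₁ = -0.19

Secant formula: x_{n+1} = x_n - f(x_n)(x_n - x_{n-1})/(f(x_n) - f(x_{n-1}))

Iteration 1:
  f(-2.930000) = -38.253557
  f(-0.190000) = 6.730941
  x_2 = -0.190000 - 6.730941×(-0.190000 - (-2.930000))/(6.730941 - (-38.253557))
       = -0.599981
Iteration 2:
  f(-0.190000) = 6.730941
  f(-0.599981) = 5.464086
  x_3 = -0.599981 - 5.464086×(-0.599981 - (-0.190000))/(5.464086 - 6.730941)
       = -2.368274
Iteration 3:
  f(-0.599981) = 5.464086
  f(-2.368274) = -19.868695
  x_4 = -2.368274 - (-19.868695)×(-2.368274 - (-0.599981))/(-19.868695 - 5.464086)
       = -0.981388
Iteration 4:
  f(-2.368274) = -19.868695
  f(-0.981388) = 3.147171
  x_5 = -0.981388 - 3.147171×(-0.981388 - (-2.368274))/(3.147171 - (-19.868695))
       = -1.171030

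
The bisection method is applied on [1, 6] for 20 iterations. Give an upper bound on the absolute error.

Bisection error bound: |error| ≤ (b-a)/2^n
|error| ≤ (6 - 1)/2^20 = 5/2^20
|error| ≤ 0.0000047684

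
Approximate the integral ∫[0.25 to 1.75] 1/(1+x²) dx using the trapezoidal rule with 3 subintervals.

f(x) = 1/(1+x²)
a = 0.25, b = 1.75, n = 3
h = (b - a)/n = 0.500000

Trapezoidal rule: (h/2)[f(x₀) + 2f(x₁) + 2f(x₂) + ... + f(xₙ)]

x_0 = 0.2500, f(x_0) = 0.941176, coefficient = 1
x_1 = 0.7500, f(x_1) = 0.640000, coefficient = 2
x_2 = 1.2500, f(x_2) = 0.390244, coefficient = 2
x_3 = 1.7500, f(x_3) = 0.246154, coefficient = 1

I ≈ (0.500000/2) × 3.247818 = 0.811955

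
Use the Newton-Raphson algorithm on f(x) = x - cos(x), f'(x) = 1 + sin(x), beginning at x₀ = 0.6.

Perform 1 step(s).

f(x) = x - cos(x)
f'(x) = 1 + sin(x)
x₀ = 0.6

Newton-Raphson formula: x_{n+1} = x_n - f(x_n)/f'(x_n)

Iteration 1:
  f(0.600000) = -0.225336
  f'(0.600000) = 1.564642
  x_1 = 0.600000 - (-0.225336)/1.564642 = 0.744017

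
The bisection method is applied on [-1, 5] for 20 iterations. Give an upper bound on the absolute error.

Bisection error bound: |error| ≤ (b-a)/2^n
|error| ≤ (5 - (-1))/2^20 = 6/2^20
|error| ≤ 0.0000057220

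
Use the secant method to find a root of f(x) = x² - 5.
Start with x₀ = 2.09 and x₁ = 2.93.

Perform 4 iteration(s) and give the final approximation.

f(x) = x² - 5
x₀ = 2.09, x₁ = 2.93

Secant formula: x_{n+1} = x_n - f(x_n)(x_n - x_{n-1})/(f(x_n) - f(x_{n-1}))

Iteration 1:
  f(2.090000) = -0.631900
  f(2.930000) = 3.584900
  x_2 = 2.930000 - 3.584900×(2.930000 - 2.090000)/(3.584900 - (-0.631900))
       = 2.215876
Iteration 2:
  f(2.930000) = 3.584900
  f(2.215876) = -0.089891
  x_3 = 2.215876 - (-0.089891)×(2.215876 - 2.930000)/(-0.089891 - 3.584900)
       = 2.233345
Iteration 3:
  f(2.215876) = -0.089891
  f(2.233345) = -0.012170
  x_4 = 2.233345 - (-0.012170)×(2.233345 - 2.215876)/(-0.012170 - (-0.089891))
       = 2.236080
Iteration 4:
  f(2.233345) = -0.012170
  f(2.236080) = 0.000055
  x_5 = 2.236080 - 0.000055×(2.236080 - 2.233345)/(0.000055 - (-0.012170))
       = 2.236068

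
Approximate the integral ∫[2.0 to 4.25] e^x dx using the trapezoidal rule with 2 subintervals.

f(x) = e^x
a = 2.0, b = 4.25, n = 2
h = (b - a)/n = 1.125000

Trapezoidal rule: (h/2)[f(x₀) + 2f(x₁) + 2f(x₂) + ... + f(xₙ)]

x_0 = 2.0000, f(x_0) = 7.389056, coefficient = 1
x_1 = 3.1250, f(x_1) = 22.759895, coefficient = 2
x_2 = 4.2500, f(x_2) = 70.105412, coefficient = 1

I ≈ (1.125000/2) × 123.014259 = 69.195520
Exact value: 62.716356
Error: 6.479164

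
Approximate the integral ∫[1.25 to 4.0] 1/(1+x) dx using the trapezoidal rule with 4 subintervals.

f(x) = 1/(1+x)
a = 1.25, b = 4.0, n = 4
h = (b - a)/n = 0.687500

Trapezoidal rule: (h/2)[f(x₀) + 2f(x₁) + 2f(x₂) + ... + f(xₙ)]

x_0 = 1.2500, f(x_0) = 0.444444, coefficient = 1
x_1 = 1.9375, f(x_1) = 0.340426, coefficient = 2
x_2 = 2.6250, f(x_2) = 0.275862, coefficient = 2
x_3 = 3.3125, f(x_3) = 0.231884, coefficient = 2
x_4 = 4.0000, f(x_4) = 0.200000, coefficient = 1

I ≈ (0.687500/2) × 2.340788 = 0.804646
Exact value: 0.798508
Error: 0.006138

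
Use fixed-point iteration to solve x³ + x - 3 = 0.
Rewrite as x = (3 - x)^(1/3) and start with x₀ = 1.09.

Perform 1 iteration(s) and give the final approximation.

Equation: x³ + x - 3 = 0
Fixed-point form: x = (3 - x)^(1/3)
x₀ = 1.09

x_1 = g(1.090000) = 1.240731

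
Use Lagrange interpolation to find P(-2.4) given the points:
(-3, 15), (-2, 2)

Lagrange interpolation formula:
P(x) = Σ yᵢ × Lᵢ(x)
where Lᵢ(x) = Π_{j≠i} (x - xⱼ)/(xᵢ - xⱼ)

L_0(-2.4) = (-2.4 - (-2))/(-3 - (-2)) = 0.400000
L_1(-2.4) = (-2.4 - (-3))/(-2 - (-3)) = 0.600000

P(-2.4) = 15×L_0(-2.4) + 2×L_1(-2.4)
P(-2.4) = 7.200000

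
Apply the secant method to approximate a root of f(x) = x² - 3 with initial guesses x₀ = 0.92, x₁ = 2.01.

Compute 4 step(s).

f(x) = x² - 3
x₀ = 0.92, x₁ = 2.01

Secant formula: x_{n+1} = x_n - f(x_n)(x_n - x_{n-1})/(f(x_n) - f(x_{n-1}))

Iteration 1:
  f(0.920000) = -2.153600
  f(2.010000) = 1.040100
  x_2 = 2.010000 - 1.040100×(2.010000 - 0.920000)/(1.040100 - (-2.153600))
       = 1.655017
Iteration 2:
  f(2.010000) = 1.040100
  f(1.655017) = -0.260919
  x_3 = 1.655017 - (-0.260919)×(1.655017 - 2.010000)/(-0.260919 - 1.040100)
       = 1.726209
Iteration 3:
  f(1.655017) = -0.260919
  f(1.726209) = -0.020204
  x_4 = 1.726209 - (-0.020204)×(1.726209 - 1.655017)/(-0.020204 - (-0.260919))
       = 1.732184
Iteration 4:
  f(1.726209) = -0.020204
  f(1.732184) = 0.000461
  x_5 = 1.732184 - 0.000461×(1.732184 - 1.726209)/(0.000461 - (-0.020204))
       = 1.732051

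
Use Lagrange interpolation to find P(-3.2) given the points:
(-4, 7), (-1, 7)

Lagrange interpolation formula:
P(x) = Σ yᵢ × Lᵢ(x)
where Lᵢ(x) = Π_{j≠i} (x - xⱼ)/(xᵢ - xⱼ)

L_0(-3.2) = (-3.2 - (-1))/(-4 - (-1)) = 0.733333
L_1(-3.2) = (-3.2 - (-4))/(-1 - (-4)) = 0.266667

P(-3.2) = 7×L_0(-3.2) + 7×L_1(-3.2)
P(-3.2) = 7.000000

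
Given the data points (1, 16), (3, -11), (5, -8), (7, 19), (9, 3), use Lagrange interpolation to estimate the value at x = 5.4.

Lagrange interpolation formula:
P(x) = Σ yᵢ × Lᵢ(x)
where Lᵢ(x) = Π_{j≠i} (x - xⱼ)/(xᵢ - xⱼ)

L_0(5.4) = (5.4 - 3)/(1 - 3) × (5.4 - 5)/(1 - 5) × (5.4 - 7)/(1 - 7) × (5.4 - 9)/(1 - 9) = 0.014400
L_1(5.4) = (5.4 - 1)/(3 - 1) × (5.4 - 5)/(3 - 5) × (5.4 - 7)/(3 - 7) × (5.4 - 9)/(3 - 9) = -0.105600
L_2(5.4) = (5.4 - 1)/(5 - 1) × (5.4 - 3)/(5 - 3) × (5.4 - 7)/(5 - 7) × (5.4 - 9)/(5 - 9) = 0.950400
L_3(5.4) = (5.4 - 1)/(7 - 1) × (5.4 - 3)/(7 - 3) × (5.4 - 5)/(7 - 5) × (5.4 - 9)/(7 - 9) = 0.158400
L_4(5.4) = (5.4 - 1)/(9 - 1) × (5.4 - 3)/(9 - 3) × (5.4 - 5)/(9 - 5) × (5.4 - 7)/(9 - 7) = -0.017600

P(5.4) = 16×L_0(5.4) + (-11)×L_1(5.4) + (-8)×L_2(5.4) + 19×L_3(5.4) + 3×L_4(5.4)
P(5.4) = -3.254400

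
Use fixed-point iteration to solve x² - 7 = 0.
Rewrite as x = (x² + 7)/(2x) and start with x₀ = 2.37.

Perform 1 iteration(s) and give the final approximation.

Equation: x² - 7 = 0
Fixed-point form: x = (x² + 7)/(2x)
x₀ = 2.37

x_1 = g(2.370000) = 2.661793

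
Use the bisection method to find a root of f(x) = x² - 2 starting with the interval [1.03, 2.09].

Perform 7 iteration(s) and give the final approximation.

f(x) = x² - 2
Initial interval: [1.03, 2.09]

Iteration 1:
  c_1 = (1.030000 + 2.090000)/2 = 1.560000
  f(c_1) = f(1.560000) = 0.433600
  f(a) × f(c) < 0, new interval: [1.030000, 1.560000]
Iteration 2:
  c_2 = (1.030000 + 1.560000)/2 = 1.295000
  f(c_2) = f(1.295000) = -0.322975
  f(a) × f(c) ≥ 0, new interval: [1.295000, 1.560000]
Iteration 3:
  c_3 = (1.295000 + 1.560000)/2 = 1.427500
  f(c_3) = f(1.427500) = 0.037756
  f(a) × f(c) < 0, new interval: [1.295000, 1.427500]
Iteration 4:
  c_4 = (1.295000 + 1.427500)/2 = 1.361250
  f(c_4) = f(1.361250) = -0.146998
  f(a) × f(c) ≥ 0, new interval: [1.361250, 1.427500]
Iteration 5:
  c_5 = (1.361250 + 1.427500)/2 = 1.394375
  f(c_5) = f(1.394375) = -0.055718
  f(a) × f(c) ≥ 0, new interval: [1.394375, 1.427500]
Iteration 6:
  c_6 = (1.394375 + 1.427500)/2 = 1.410938
  f(c_6) = f(1.410938) = -0.009255
  f(a) × f(c) ≥ 0, new interval: [1.410938, 1.427500]
Iteration 7:
  c_7 = (1.410938 + 1.427500)/2 = 1.419219
  f(c_7) = f(1.419219) = 0.014182
  f(a) × f(c) < 0, new interval: [1.410938, 1.419219]

After 7 iteration(s), the approximation is c_7 = 1.419219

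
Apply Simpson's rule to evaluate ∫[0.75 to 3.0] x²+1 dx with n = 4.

f(x) = x²+1
a = 0.75, b = 3.0, n = 4
h = (b - a)/n = 0.562500

Simpson's rule: (h/3)[f(x₀) + 4f(x₁) + 2f(x₂) + ... + f(xₙ)]

x_0 = 0.7500, f(x_0) = 1.562500, coefficient = 1
x_1 = 1.3125, f(x_1) = 2.722656, coefficient = 4
x_2 = 1.8750, f(x_2) = 4.515625, coefficient = 2
x_3 = 2.4375, f(x_3) = 6.941406, coefficient = 4
x_4 = 3.0000, f(x_4) = 10.000000, coefficient = 1

I ≈ (0.562500/3) × 59.250000 = 11.109375
Exact value: 11.109375
Error: 0.000000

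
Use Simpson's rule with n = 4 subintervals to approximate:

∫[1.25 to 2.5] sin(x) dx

f(x) = sin(x)
a = 1.25, b = 2.5, n = 4
h = (b - a)/n = 0.312500

Simpson's rule: (h/3)[f(x₀) + 4f(x₁) + 2f(x₂) + ... + f(xₙ)]

x_0 = 1.2500, f(x_0) = 0.948985, coefficient = 1
x_1 = 1.5625, f(x_1) = 0.999966, coefficient = 4
x_2 = 1.8750, f(x_2) = 0.954086, coefficient = 2
x_3 = 2.1875, f(x_3) = 0.815789, coefficient = 4
x_4 = 2.5000, f(x_4) = 0.598472, coefficient = 1

I ≈ (0.312500/3) × 10.718648 = 1.116526
Exact value: 1.116466
Error: 0.000060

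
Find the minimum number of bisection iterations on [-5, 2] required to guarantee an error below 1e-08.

We need (b-a)/2^n ≤ 1e-08
(2 - (-5))/2^n ≤ 1e-08
7/2^n ≤ 1e-08
2^n ≥ 700000000
n ≥ log₂(700000000) = 29.38
n ≥ 30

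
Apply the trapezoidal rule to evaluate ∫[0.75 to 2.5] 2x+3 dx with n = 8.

f(x) = 2x+3
a = 0.75, b = 2.5, n = 8
h = (b - a)/n = 0.218750

Trapezoidal rule: (h/2)[f(x₀) + 2f(x₁) + 2f(x₂) + ... + f(xₙ)]

x_0 = 0.7500, f(x_0) = 4.500000, coefficient = 1
x_1 = 0.9688, f(x_1) = 4.937500, coefficient = 2
x_2 = 1.1875, f(x_2) = 5.375000, coefficient = 2
x_3 = 1.4062, f(x_3) = 5.812500, coefficient = 2
x_4 = 1.6250, f(x_4) = 6.250000, coefficient = 2
x_5 = 1.8438, f(x_5) = 6.687500, coefficient = 2
x_6 = 2.0625, f(x_6) = 7.125000, coefficient = 2
x_7 = 2.2812, f(x_7) = 7.562500, coefficient = 2
x_8 = 2.5000, f(x_8) = 8.000000, coefficient = 1

I ≈ (0.218750/2) × 100.000000 = 10.937500
Exact value: 10.937500
Error: 0.000000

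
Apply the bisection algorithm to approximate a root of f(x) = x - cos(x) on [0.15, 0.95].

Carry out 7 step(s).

f(x) = x - cos(x)
Initial interval: [0.15, 0.95]

Iteration 1:
  c_1 = (0.150000 + 0.950000)/2 = 0.550000
  f(c_1) = f(0.550000) = -0.302525
  f(a) × f(c) ≥ 0, new interval: [0.550000, 0.950000]
Iteration 2:
  c_2 = (0.550000 + 0.950000)/2 = 0.750000
  f(c_2) = f(0.750000) = 0.018311
  f(a) × f(c) < 0, new interval: [0.550000, 0.750000]
Iteration 3:
  c_3 = (0.550000 + 0.750000)/2 = 0.650000
  f(c_3) = f(0.650000) = -0.146084
  f(a) × f(c) ≥ 0, new interval: [0.650000, 0.750000]
Iteration 4:
  c_4 = (0.650000 + 0.750000)/2 = 0.700000
  f(c_4) = f(0.700000) = -0.064842
  f(a) × f(c) ≥ 0, new interval: [0.700000, 0.750000]
Iteration 5:
  c_5 = (0.700000 + 0.750000)/2 = 0.725000
  f(c_5) = f(0.725000) = -0.023499
  f(a) × f(c) ≥ 0, new interval: [0.725000, 0.750000]
Iteration 6:
  c_6 = (0.725000 + 0.750000)/2 = 0.737500
  f(c_6) = f(0.737500) = -0.002652
  f(a) × f(c) ≥ 0, new interval: [0.737500, 0.750000]
Iteration 7:
  c_7 = (0.737500 + 0.750000)/2 = 0.743750
  f(c_7) = f(0.743750) = 0.007815
  f(a) × f(c) < 0, new interval: [0.737500, 0.743750]

After 7 iteration(s), the approximation is c_7 = 0.743750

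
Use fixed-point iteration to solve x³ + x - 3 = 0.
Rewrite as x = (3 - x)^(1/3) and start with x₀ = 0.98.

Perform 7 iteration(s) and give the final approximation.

Equation: x³ + x - 3 = 0
Fixed-point form: x = (3 - x)^(1/3)
x₀ = 0.98

x_1 = g(0.980000) = 1.264107
x_2 = g(1.264107) = 1.201824
x_3 = g(1.201824) = 1.216029
x_4 = g(1.216029) = 1.212819
x_5 = g(1.212819) = 1.213546
x_6 = g(1.213546) = 1.213381
x_7 = g(1.213381) = 1.213419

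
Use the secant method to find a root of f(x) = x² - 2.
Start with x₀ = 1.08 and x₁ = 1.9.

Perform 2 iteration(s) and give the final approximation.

f(x) = x² - 2
x₀ = 1.08, x₁ = 1.9

Secant formula: x_{n+1} = x_n - f(x_n)(x_n - x_{n-1})/(f(x_n) - f(x_{n-1}))

Iteration 1:
  f(1.080000) = -0.833600
  f(1.900000) = 1.610000
  x_2 = 1.900000 - 1.610000×(1.900000 - 1.080000)/(1.610000 - (-0.833600))
       = 1.359732
Iteration 2:
  f(1.900000) = 1.610000
  f(1.359732) = -0.151130
  x_3 = 1.359732 - (-0.151130)×(1.359732 - 1.900000)/(-0.151130 - 1.610000)
       = 1.406094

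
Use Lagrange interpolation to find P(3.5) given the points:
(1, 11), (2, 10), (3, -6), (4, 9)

Lagrange interpolation formula:
P(x) = Σ yᵢ × Lᵢ(x)
where Lᵢ(x) = Π_{j≠i} (x - xⱼ)/(xᵢ - xⱼ)

L_0(3.5) = (3.5 - 2)/(1 - 2) × (3.5 - 3)/(1 - 3) × (3.5 - 4)/(1 - 4) = 0.062500
L_1(3.5) = (3.5 - 1)/(2 - 1) × (3.5 - 3)/(2 - 3) × (3.5 - 4)/(2 - 4) = -0.312500
L_2(3.5) = (3.5 - 1)/(3 - 1) × (3.5 - 2)/(3 - 2) × (3.5 - 4)/(3 - 4) = 0.937500
L_3(3.5) = (3.5 - 1)/(4 - 1) × (3.5 - 2)/(4 - 2) × (3.5 - 3)/(4 - 3) = 0.312500

P(3.5) = 11×L_0(3.5) + 10×L_1(3.5) + (-6)×L_2(3.5) + 9×L_3(3.5)
P(3.5) = -5.250000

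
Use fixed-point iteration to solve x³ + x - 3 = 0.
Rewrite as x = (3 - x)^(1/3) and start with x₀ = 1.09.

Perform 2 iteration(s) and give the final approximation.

Equation: x³ + x - 3 = 0
Fixed-point form: x = (3 - x)^(1/3)
x₀ = 1.09

x_1 = g(1.090000) = 1.240731
x_2 = g(1.240731) = 1.207195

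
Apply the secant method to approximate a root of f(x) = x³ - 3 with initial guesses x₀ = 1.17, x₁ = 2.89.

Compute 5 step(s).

f(x) = x³ - 3
x₀ = 1.17, x₁ = 2.89

Secant formula: x_{n+1} = x_n - f(x_n)(x_n - x_{n-1})/(f(x_n) - f(x_{n-1}))

Iteration 1:
  f(1.170000) = -1.398387
  f(2.890000) = 21.137569
  x_2 = 2.890000 - 21.137569×(2.890000 - 1.170000)/(21.137569 - (-1.398387))
       = 1.276728
Iteration 2:
  f(2.890000) = 21.137569
  f(1.276728) = -0.918888
  x_3 = 1.276728 - (-0.918888)×(1.276728 - 2.890000)/(-0.918888 - 21.137569)
       = 1.343938
Iteration 3:
  f(1.276728) = -0.918888
  f(1.343938) = -0.572618
  x_4 = 1.343938 - (-0.572618)×(1.343938 - 1.276728)/(-0.572618 - (-0.918888))
       = 1.455082
Iteration 4:
  f(1.343938) = -0.572618
  f(1.455082) = 0.080793
  x_5 = 1.455082 - 0.080793×(1.455082 - 1.343938)/(0.080793 - (-0.572618))
       = 1.441339
Iteration 5:
  f(1.455082) = 0.080793
  f(1.441339) = -0.005676
  x_6 = 1.441339 - (-0.005676)×(1.441339 - 1.455082)/(-0.005676 - 0.080793)
       = 1.442242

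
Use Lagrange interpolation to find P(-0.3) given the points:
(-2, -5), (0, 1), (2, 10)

Lagrange interpolation formula:
P(x) = Σ yᵢ × Lᵢ(x)
where Lᵢ(x) = Π_{j≠i} (x - xⱼ)/(xᵢ - xⱼ)

L_0(-0.3) = (-0.3 - 0)/(-2 - 0) × (-0.3 - 2)/(-2 - 2) = 0.086250
L_1(-0.3) = (-0.3 - (-2))/(0 - (-2)) × (-0.3 - 2)/(0 - 2) = 0.977500
L_2(-0.3) = (-0.3 - (-2))/(2 - (-2)) × (-0.3 - 0)/(2 - 0) = -0.063750

P(-0.3) = (-5)×L_0(-0.3) + 1×L_1(-0.3) + 10×L_2(-0.3)
P(-0.3) = -0.091250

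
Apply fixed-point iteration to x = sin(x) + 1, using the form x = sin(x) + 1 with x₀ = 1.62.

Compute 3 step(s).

Equation: x = sin(x) + 1
Fixed-point form: x = sin(x) + 1
x₀ = 1.62

x_1 = g(1.620000) = 1.998790
x_2 = g(1.998790) = 1.909800
x_3 = g(1.909800) = 1.943086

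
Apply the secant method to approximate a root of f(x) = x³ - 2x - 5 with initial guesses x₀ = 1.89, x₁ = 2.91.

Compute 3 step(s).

f(x) = x³ - 2x - 5
x₀ = 1.89, x₁ = 2.91

Secant formula: x_{n+1} = x_n - f(x_n)(x_n - x_{n-1})/(f(x_n) - f(x_{n-1}))

Iteration 1:
  f(1.890000) = -2.028731
  f(2.910000) = 13.822171
  x_2 = 2.910000 - 13.822171×(2.910000 - 1.890000)/(13.822171 - (-2.028731))
       = 2.020548
Iteration 2:
  f(2.910000) = 13.822171
  f(2.020548) = -0.791977
  x_3 = 2.020548 - (-0.791977)×(2.020548 - 2.910000)/(-0.791977 - 13.822171)
       = 2.068750
Iteration 3:
  f(2.020548) = -0.791977
  f(2.068750) = -0.283819
  x_4 = 2.068750 - (-0.283819)×(2.068750 - 2.020548)/(-0.283819 - (-0.791977))
       = 2.095671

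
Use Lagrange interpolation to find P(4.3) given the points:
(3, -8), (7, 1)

Lagrange interpolation formula:
P(x) = Σ yᵢ × Lᵢ(x)
where Lᵢ(x) = Π_{j≠i} (x - xⱼ)/(xᵢ - xⱼ)

L_0(4.3) = (4.3 - 7)/(3 - 7) = 0.675000
L_1(4.3) = (4.3 - 3)/(7 - 3) = 0.325000

P(4.3) = (-8)×L_0(4.3) + 1×L_1(4.3)
P(4.3) = -5.075000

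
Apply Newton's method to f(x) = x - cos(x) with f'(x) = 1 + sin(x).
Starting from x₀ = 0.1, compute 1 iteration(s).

f(x) = x - cos(x)
f'(x) = 1 + sin(x)
x₀ = 0.1

Newton-Raphson formula: x_{n+1} = x_n - f(x_n)/f'(x_n)

Iteration 1:
  f(0.100000) = -0.895004
  f'(0.100000) = 1.099833
  x_1 = 0.100000 - (-0.895004)/1.099833 = 0.913763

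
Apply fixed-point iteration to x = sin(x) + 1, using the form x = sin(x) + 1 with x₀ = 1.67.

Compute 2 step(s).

Equation: x = sin(x) + 1
Fixed-point form: x = sin(x) + 1
x₀ = 1.67

x_1 = g(1.670000) = 1.995083
x_2 = g(1.995083) = 1.911332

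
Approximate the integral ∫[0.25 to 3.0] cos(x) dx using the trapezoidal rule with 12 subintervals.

f(x) = cos(x)
a = 0.25, b = 3.0, n = 12
h = (b - a)/n = 0.229167

Trapezoidal rule: (h/2)[f(x₀) + 2f(x₁) + 2f(x₂) + ... + f(xₙ)]

x_0 = 0.2500, f(x_0) = 0.968912, coefficient = 1
x_1 = 0.4792, f(x_1) = 0.887379, coefficient = 2
x_2 = 0.7083, f(x_2) = 0.759447, coefficient = 2
x_3 = 0.9375, f(x_3) = 0.591805, coefficient = 2
x_4 = 1.1667, f(x_4) = 0.393219, coefficient = 2
x_5 = 1.3958, f(x_5) = 0.174072, coefficient = 2
x_6 = 1.6250, f(x_6) = -0.054177, coefficient = 2
x_7 = 1.8542, f(x_7) = -0.279593, coefficient = 2
x_8 = 2.0833, f(x_8) = -0.490390, coefficient = 2
x_9 = 2.3125, f(x_9) = -0.675545, coefficient = 2
x_10 = 2.5417, f(x_10) = -0.825377, coefficient = 2
x_11 = 2.7708, f(x_11) = -0.932052, coefficient = 2
x_12 = 3.0000, f(x_12) = -0.989992, coefficient = 1

I ≈ (0.229167/2) × -0.923506 = -0.105818
Exact value: -0.106284
Error: 0.000466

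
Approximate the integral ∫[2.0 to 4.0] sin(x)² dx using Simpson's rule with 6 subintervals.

f(x) = sin(x)²
a = 2.0, b = 4.0, n = 6
h = (b - a)/n = 0.333333

Simpson's rule: (h/3)[f(x₀) + 4f(x₁) + 2f(x₂) + ... + f(xₙ)]

x_0 = 2.0000, f(x_0) = 0.826822, coefficient = 1
x_1 = 2.3333, f(x_1) = 0.522853, coefficient = 4
x_2 = 2.6667, f(x_2) = 0.209098, coefficient = 2
x_3 = 3.0000, f(x_3) = 0.019915, coefficient = 4
x_4 = 3.3333, f(x_4) = 0.036316, coefficient = 2
x_5 = 3.6667, f(x_5) = 0.251279, coefficient = 4
x_6 = 4.0000, f(x_6) = 0.572750, coefficient = 1

I ≈ (0.333333/3) × 5.066588 = 0.562954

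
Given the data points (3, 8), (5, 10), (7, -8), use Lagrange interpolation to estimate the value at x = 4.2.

Lagrange interpolation formula:
P(x) = Σ yᵢ × Lᵢ(x)
where Lᵢ(x) = Π_{j≠i} (x - xⱼ)/(xᵢ - xⱼ)

L_0(4.2) = (4.2 - 5)/(3 - 5) × (4.2 - 7)/(3 - 7) = 0.280000
L_1(4.2) = (4.2 - 3)/(5 - 3) × (4.2 - 7)/(5 - 7) = 0.840000
L_2(4.2) = (4.2 - 3)/(7 - 3) × (4.2 - 5)/(7 - 5) = -0.120000

P(4.2) = 8×L_0(4.2) + 10×L_1(4.2) + (-8)×L_2(4.2)
P(4.2) = 11.600000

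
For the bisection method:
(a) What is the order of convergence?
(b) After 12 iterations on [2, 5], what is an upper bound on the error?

(a) Bisection has linear (order 1) convergence; the error is halved each step.

(b) Error bound = (b-a)/2^n = (5 - 2)/2^{12}
    = 3/2^{12}

(a) 1 (linear); (b) error ≤ 7.32e-04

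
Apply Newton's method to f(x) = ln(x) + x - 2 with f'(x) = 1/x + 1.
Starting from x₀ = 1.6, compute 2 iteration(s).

f(x) = ln(x) + x - 2
f'(x) = 1/x + 1
x₀ = 1.6

Newton-Raphson formula: x_{n+1} = x_n - f(x_n)/f'(x_n)

Iteration 1:
  f(1.600000) = 0.070004
  f'(1.600000) = 1.625000
  x_1 = 1.600000 - 0.070004/1.625000 = 1.556921
Iteration 2:
  f(1.556921) = -0.000369
  f'(1.556921) = 1.642293
  x_2 = 1.556921 - (-0.000369)/1.642293 = 1.557146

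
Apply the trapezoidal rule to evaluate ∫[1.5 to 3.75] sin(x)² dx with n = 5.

f(x) = sin(x)²
a = 1.5, b = 3.75, n = 5
h = (b - a)/n = 0.450000

Trapezoidal rule: (h/2)[f(x₀) + 2f(x₁) + 2f(x₂) + ... + f(xₙ)]

x_0 = 1.5000, f(x_0) = 0.994996, coefficient = 1
x_1 = 1.9500, f(x_1) = 0.862966, coefficient = 2
x_2 = 2.4000, f(x_2) = 0.456251, coefficient = 2
x_3 = 2.8500, f(x_3) = 0.082644, coefficient = 2
x_4 = 3.3000, f(x_4) = 0.024884, coefficient = 2
x_5 = 3.7500, f(x_5) = 0.326682, coefficient = 1

I ≈ (0.450000/2) × 4.175167 = 0.939412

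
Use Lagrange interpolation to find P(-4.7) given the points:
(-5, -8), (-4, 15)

Lagrange interpolation formula:
P(x) = Σ yᵢ × Lᵢ(x)
where Lᵢ(x) = Π_{j≠i} (x - xⱼ)/(xᵢ - xⱼ)

L_0(-4.7) = (-4.7 - (-4))/(-5 - (-4)) = 0.700000
L_1(-4.7) = (-4.7 - (-5))/(-4 - (-5)) = 0.300000

P(-4.7) = (-8)×L_0(-4.7) + 15×L_1(-4.7)
P(-4.7) = -1.100000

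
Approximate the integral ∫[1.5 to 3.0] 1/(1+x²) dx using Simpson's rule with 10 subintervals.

f(x) = 1/(1+x²)
a = 1.5, b = 3.0, n = 10
h = (b - a)/n = 0.150000

Simpson's rule: (h/3)[f(x₀) + 4f(x₁) + 2f(x₂) + ... + f(xₙ)]

x_0 = 1.5000, f(x_0) = 0.307692, coefficient = 1
x_1 = 1.6500, f(x_1) = 0.268637, coefficient = 4
x_2 = 1.8000, f(x_2) = 0.235849, coefficient = 2
x_3 = 1.9500, f(x_3) = 0.208225, coefficient = 4
x_4 = 2.1000, f(x_4) = 0.184843, coefficient = 2
x_5 = 2.2500, f(x_5) = 0.164948, coefficient = 4
x_6 = 2.4000, f(x_6) = 0.147929, coefficient = 2
x_7 = 2.5500, f(x_7) = 0.133289, coefficient = 4
x_8 = 2.7000, f(x_8) = 0.120627, coefficient = 2
x_9 = 2.8500, f(x_9) = 0.109619, coefficient = 4
x_10 = 3.0000, f(x_10) = 0.100000, coefficient = 1

I ≈ (0.150000/3) × 5.325061 = 0.266253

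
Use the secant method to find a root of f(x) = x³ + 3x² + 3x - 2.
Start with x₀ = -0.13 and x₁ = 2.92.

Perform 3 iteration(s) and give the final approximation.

f(x) = x³ + 3x² + 3x - 2
x₀ = -0.13, x₁ = 2.92

Secant formula: x_{n+1} = x_n - f(x_n)(x_n - x_{n-1})/(f(x_n) - f(x_{n-1}))

Iteration 1:
  f(-0.130000) = -2.341497
  f(2.920000) = 57.236288
  x_2 = 2.920000 - 57.236288×(2.920000 - (-0.130000))/(57.236288 - (-2.341497))
       = -0.010130
Iteration 2:
  f(2.920000) = 57.236288
  f(-0.010130) = -2.030084
  x_3 = -0.010130 - (-2.030084)×(-0.010130 - 2.920000)/(-2.030084 - 57.236288)
       = 0.090237
Iteration 3:
  f(-0.010130) = -2.030084
  f(0.090237) = -1.704126
  x_4 = 0.090237 - (-1.704126)×(0.090237 - (-0.010130))/(-1.704126 - (-2.030084))
       = 0.614963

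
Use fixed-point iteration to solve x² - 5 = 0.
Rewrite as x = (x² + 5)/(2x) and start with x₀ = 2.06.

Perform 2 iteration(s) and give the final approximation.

Equation: x² - 5 = 0
Fixed-point form: x = (x² + 5)/(2x)
x₀ = 2.06

x_1 = g(2.060000) = 2.243592
x_2 = g(2.243592) = 2.236081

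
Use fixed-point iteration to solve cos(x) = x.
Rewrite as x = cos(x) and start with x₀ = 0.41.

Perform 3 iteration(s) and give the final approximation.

Equation: cos(x) = x
Fixed-point form: x = cos(x)
x₀ = 0.41

x_1 = g(0.410000) = 0.917121
x_2 = g(0.917121) = 0.608108
x_3 = g(0.608108) = 0.820730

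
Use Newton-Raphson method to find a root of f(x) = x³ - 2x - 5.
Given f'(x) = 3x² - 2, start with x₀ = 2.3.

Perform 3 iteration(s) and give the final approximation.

f(x) = x³ - 2x - 5
f'(x) = 3x² - 2
x₀ = 2.3

Newton-Raphson formula: x_{n+1} = x_n - f(x_n)/f'(x_n)

Iteration 1:
  f(2.300000) = 2.567000
  f'(2.300000) = 13.870000
  x_1 = 2.300000 - 2.567000/13.870000 = 2.114924
Iteration 2:
  f(2.114924) = 0.230006
  f'(2.114924) = 11.418714
  x_2 = 2.114924 - 0.230006/11.418714 = 2.094781
Iteration 3:
  f(2.094781) = 0.002566
  f'(2.094781) = 11.164327
  x_3 = 2.094781 - 0.002566/11.164327 = 2.094552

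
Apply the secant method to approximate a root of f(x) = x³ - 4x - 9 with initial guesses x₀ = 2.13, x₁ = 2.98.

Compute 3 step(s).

f(x) = x³ - 4x - 9
x₀ = 2.13, x₁ = 2.98

Secant formula: x_{n+1} = x_n - f(x_n)(x_n - x_{n-1})/(f(x_n) - f(x_{n-1}))

Iteration 1:
  f(2.130000) = -7.856403
  f(2.980000) = 5.543592
  x_2 = 2.980000 - 5.543592×(2.980000 - 2.130000)/(5.543592 - (-7.856403))
       = 2.628354
Iteration 2:
  f(2.980000) = 5.543592
  f(2.628354) = -1.356101
  x_3 = 2.628354 - (-1.356101)×(2.628354 - 2.980000)/(-1.356101 - 5.543592)
       = 2.697468
Iteration 3:
  f(2.628354) = -1.356101
  f(2.697468) = -0.162188
  x_4 = 2.697468 - (-0.162188)×(2.697468 - 2.628354)/(-0.162188 - (-1.356101))
       = 2.706857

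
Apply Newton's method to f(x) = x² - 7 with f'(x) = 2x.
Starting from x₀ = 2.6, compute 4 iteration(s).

f(x) = x² - 7
f'(x) = 2x
x₀ = 2.6

Newton-Raphson formula: x_{n+1} = x_n - f(x_n)/f'(x_n)

Iteration 1:
  f(2.600000) = -0.240000
  f'(2.600000) = 5.200000
  x_1 = 2.600000 - (-0.240000)/5.200000 = 2.646154
Iteration 2:
  f(2.646154) = 0.002130
  f'(2.646154) = 5.292308
  x_2 = 2.646154 - 0.002130/5.292308 = 2.645751
Iteration 3:
  f(2.645751) = 0.000000
  f'(2.645751) = 5.291503
  x_3 = 2.645751 - 0.000000/5.291503 = 2.645751
Iteration 4:
  f(2.645751) = 0.000000
  f'(2.645751) = 5.291503
  x_4 = 2.645751 - 0.000000/5.291503 = 2.645751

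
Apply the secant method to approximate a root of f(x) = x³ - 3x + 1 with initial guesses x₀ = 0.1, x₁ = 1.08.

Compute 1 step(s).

f(x) = x³ - 3x + 1
x₀ = 0.1, x₁ = 1.08

Secant formula: x_{n+1} = x_n - f(x_n)(x_n - x_{n-1})/(f(x_n) - f(x_{n-1}))

Iteration 1:
  f(0.100000) = 0.701000
  f(1.080000) = -0.980288
  x_2 = 1.080000 - (-0.980288)×(1.080000 - 0.100000)/(-0.980288 - 0.701000)
       = 0.508603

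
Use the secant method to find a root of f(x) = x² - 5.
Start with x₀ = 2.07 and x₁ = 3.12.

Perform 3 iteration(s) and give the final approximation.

f(x) = x² - 5
x₀ = 2.07, x₁ = 3.12

Secant formula: x_{n+1} = x_n - f(x_n)(x_n - x_{n-1})/(f(x_n) - f(x_{n-1}))

Iteration 1:
  f(2.070000) = -0.715100
  f(3.120000) = 4.734400
  x_2 = 3.120000 - 4.734400×(3.120000 - 2.070000)/(4.734400 - (-0.715100))
       = 2.207784
Iteration 2:
  f(3.120000) = 4.734400
  f(2.207784) = -0.125689
  x_3 = 2.207784 - (-0.125689)×(2.207784 - 3.120000)/(-0.125689 - 4.734400)
       = 2.231375
Iteration 3:
  f(2.207784) = -0.125689
  f(2.231375) = -0.020964
  x_4 = 2.231375 - (-0.020964)×(2.231375 - 2.207784)/(-0.020964 - (-0.125689))
       = 2.236098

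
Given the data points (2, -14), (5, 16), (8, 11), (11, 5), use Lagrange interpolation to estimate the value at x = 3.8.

Lagrange interpolation formula:
P(x) = Σ yᵢ × Lᵢ(x)
where Lᵢ(x) = Π_{j≠i} (x - xⱼ)/(xᵢ - xⱼ)

L_0(3.8) = (3.8 - 5)/(2 - 5) × (3.8 - 8)/(2 - 8) × (3.8 - 11)/(2 - 11) = 0.224000
L_1(3.8) = (3.8 - 2)/(5 - 2) × (3.8 - 8)/(5 - 8) × (3.8 - 11)/(5 - 11) = 1.008000
L_2(3.8) = (3.8 - 2)/(8 - 2) × (3.8 - 5)/(8 - 5) × (3.8 - 11)/(8 - 11) = -0.288000
L_3(3.8) = (3.8 - 2)/(11 - 2) × (3.8 - 5)/(11 - 5) × (3.8 - 8)/(11 - 8) = 0.056000

P(3.8) = (-14)×L_0(3.8) + 16×L_1(3.8) + 11×L_2(3.8) + 5×L_3(3.8)
P(3.8) = 10.104000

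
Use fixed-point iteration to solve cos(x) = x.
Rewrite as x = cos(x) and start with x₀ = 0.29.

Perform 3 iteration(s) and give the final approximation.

Equation: cos(x) = x
Fixed-point form: x = cos(x)
x₀ = 0.29

x_1 = g(0.290000) = 0.958244
x_2 = g(0.958244) = 0.574958
x_3 = g(0.574958) = 0.839215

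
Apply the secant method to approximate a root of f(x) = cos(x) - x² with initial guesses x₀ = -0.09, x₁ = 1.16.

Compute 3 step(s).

f(x) = cos(x) - x²
x₀ = -0.09, x₁ = 1.16

Secant formula: x_{n+1} = x_n - f(x_n)(x_n - x_{n-1})/(f(x_n) - f(x_{n-1}))

Iteration 1:
  f(-0.090000) = 0.987853
  f(1.160000) = -0.946260
  x_2 = 1.160000 - (-0.946260)×(1.160000 - (-0.090000))/(-0.946260 - 0.987853)
       = 0.548440
Iteration 2:
  f(1.160000) = -0.946260
  f(0.548440) = 0.552552
  x_3 = 0.548440 - 0.552552×(0.548440 - 1.160000)/(0.552552 - (-0.946260))
       = 0.773898
Iteration 3:
  f(0.548440) = 0.552552
  f(0.773898) = 0.116274
  x_4 = 0.773898 - 0.116274×(0.773898 - 0.548440)/(0.116274 - 0.552552)
       = 0.833985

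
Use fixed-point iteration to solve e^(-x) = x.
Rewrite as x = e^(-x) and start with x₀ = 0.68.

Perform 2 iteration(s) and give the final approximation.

Equation: e^(-x) = x
Fixed-point form: x = e^(-x)
x₀ = 0.68

x_1 = g(0.680000) = 0.506617
x_2 = g(0.506617) = 0.602531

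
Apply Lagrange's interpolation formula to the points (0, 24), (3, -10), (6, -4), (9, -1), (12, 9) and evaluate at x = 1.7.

Lagrange interpolation formula:
P(x) = Σ yᵢ × Lᵢ(x)
where Lᵢ(x) = Π_{j≠i} (x - xⱼ)/(xᵢ - xⱼ)

L_0(1.7) = (1.7 - 3)/(0 - 3) × (1.7 - 6)/(0 - 6) × (1.7 - 9)/(0 - 9) × (1.7 - 12)/(0 - 12) = 0.216210
L_1(1.7) = (1.7 - 0)/(3 - 0) × (1.7 - 6)/(3 - 6) × (1.7 - 9)/(3 - 9) × (1.7 - 12)/(3 - 12) = 1.130944
L_2(1.7) = (1.7 - 0)/(6 - 0) × (1.7 - 3)/(6 - 3) × (1.7 - 9)/(6 - 9) × (1.7 - 12)/(6 - 12) = -0.512870
L_3(1.7) = (1.7 - 0)/(9 - 0) × (1.7 - 3)/(9 - 3) × (1.7 - 6)/(9 - 6) × (1.7 - 12)/(9 - 12) = 0.201401
L_4(1.7) = (1.7 - 0)/(12 - 0) × (1.7 - 3)/(12 - 3) × (1.7 - 6)/(12 - 6) × (1.7 - 9)/(12 - 9) = -0.035685

P(1.7) = 24×L_0(1.7) + (-10)×L_1(1.7) + (-4)×L_2(1.7) + (-1)×L_3(1.7) + 9×L_4(1.7)
P(1.7) = -4.591491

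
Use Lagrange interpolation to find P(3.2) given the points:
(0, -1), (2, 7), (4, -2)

Lagrange interpolation formula:
P(x) = Σ yᵢ × Lᵢ(x)
where Lᵢ(x) = Π_{j≠i} (x - xⱼ)/(xᵢ - xⱼ)

L_0(3.2) = (3.2 - 2)/(0 - 2) × (3.2 - 4)/(0 - 4) = -0.120000
L_1(3.2) = (3.2 - 0)/(2 - 0) × (3.2 - 4)/(2 - 4) = 0.640000
L_2(3.2) = (3.2 - 0)/(4 - 0) × (3.2 - 2)/(4 - 2) = 0.480000

P(3.2) = (-1)×L_0(3.2) + 7×L_1(3.2) + (-2)×L_2(3.2)
P(3.2) = 3.640000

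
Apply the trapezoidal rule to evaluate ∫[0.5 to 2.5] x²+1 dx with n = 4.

f(x) = x²+1
a = 0.5, b = 2.5, n = 4
h = (b - a)/n = 0.500000

Trapezoidal rule: (h/2)[f(x₀) + 2f(x₁) + 2f(x₂) + ... + f(xₙ)]

x_0 = 0.5000, f(x_0) = 1.250000, coefficient = 1
x_1 = 1.0000, f(x_1) = 2.000000, coefficient = 2
x_2 = 1.5000, f(x_2) = 3.250000, coefficient = 2
x_3 = 2.0000, f(x_3) = 5.000000, coefficient = 2
x_4 = 2.5000, f(x_4) = 7.250000, coefficient = 1

I ≈ (0.500000/2) × 29.000000 = 7.250000
Exact value: 7.166667
Error: 0.083333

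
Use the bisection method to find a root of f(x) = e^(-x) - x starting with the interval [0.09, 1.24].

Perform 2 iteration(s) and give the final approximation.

f(x) = e^(-x) - x
Initial interval: [0.09, 1.24]

Iteration 1:
  c_1 = (0.090000 + 1.240000)/2 = 0.665000
  f(c_1) = f(0.665000) = -0.150726
  f(a) × f(c) < 0, new interval: [0.090000, 0.665000]
Iteration 2:
  c_2 = (0.090000 + 0.665000)/2 = 0.377500
  f(c_2) = f(0.377500) = 0.308073
  f(a) × f(c) ≥ 0, new interval: [0.377500, 0.665000]

After 2 iteration(s), the approximation is c_2 = 0.377500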